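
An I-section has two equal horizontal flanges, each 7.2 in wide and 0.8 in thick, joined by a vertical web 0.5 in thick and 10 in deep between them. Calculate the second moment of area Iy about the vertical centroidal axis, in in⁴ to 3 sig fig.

Split into non-overlapping primitives; take the origin at the lower-left of the bounding box.
Bottom flange: 7.2 × 0.8, A = 5.76 in², x = 3.6 in, Ī = 24.883 in⁴.
Web: 0.5 × 10, A = 5 in², x = 3.6 in, Ī = 0.10417 in⁴.
Top flange: 7.2 × 0.8, A = 5.76 in², x = 3.6 in, Ī = 24.883 in⁴.
By symmetry the centroid is at mid-width, x̄ = 3.6 in.
All pieces are centred on the vertical centroidal axis, so I = ΣĪ = 49.871 in⁴.

Iy ≈ 49.9 in⁴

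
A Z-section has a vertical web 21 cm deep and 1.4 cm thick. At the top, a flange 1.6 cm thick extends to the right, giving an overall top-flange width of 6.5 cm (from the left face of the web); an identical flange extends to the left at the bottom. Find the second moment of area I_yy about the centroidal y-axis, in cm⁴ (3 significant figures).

I_yy ≈ 213 cm⁴

Break the section into simple shapes (no overlaps), measuring from the bottom-left corner of the bounding box.
Web: 1.4 × 21, A = 29.4 cm², x = 5.8 cm, Ī = 4.802 cm⁴.
Top flange (beyond web): 5.1 × 1.6, A = 8.16 cm², x = 9.05 cm, Ī = 17.687 cm⁴.
Bottom flange (beyond web): 5.1 × 1.6, A = 8.16 cm², x = 2.55 cm, Ī = 17.687 cm⁴.
Centroid: x̄ = ΣA·x / ΣA = 5.8 cm.
Transfer each piece to the centroidal y-axis using Ī + A·d² with d = x − 5.8:
  web: d = 0 cm → contributes +4.802 cm⁴
  top flange (beyond web): d = 3.25 cm → contributes +103.88 cm⁴
  bottom flange (beyond web): d = -3.25 cm → contributes +103.88 cm⁴
Total I = 212.56 cm⁴.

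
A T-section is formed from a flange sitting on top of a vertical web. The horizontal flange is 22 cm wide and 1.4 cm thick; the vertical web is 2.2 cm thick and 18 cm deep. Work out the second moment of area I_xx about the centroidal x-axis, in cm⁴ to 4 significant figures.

Decompose the section into non-overlapping parts with the origin at the bottom-left of its bounding rectangle.
Flange: 22 × 1.4, A = 30.8 cm², y = 18.7 cm, Ī = 5.03067 cm⁴.
Web: 2.2 × 18, A = 39.6 cm², y = 9 cm, Ī = 1069.2 cm⁴.
Centroid: ȳ = ΣA·y / ΣA = 13.2438 cm.
Transfer each piece to the centroidal x-axis using Ī + A·d² with d = y − 13.2438:
  flange: d = 5.45625 cm → contributes +921.967 cm⁴
  web: d = -4.24375 cm → contributes +1782.37 cm⁴
Total I = 2704.34 cm⁴.

I_xx ≈ 2704 cm⁴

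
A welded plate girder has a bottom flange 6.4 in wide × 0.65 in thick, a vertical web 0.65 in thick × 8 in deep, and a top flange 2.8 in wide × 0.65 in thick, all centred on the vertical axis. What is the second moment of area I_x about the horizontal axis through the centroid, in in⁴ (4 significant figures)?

I_x ≈ 130.6 in⁴

Split into non-overlapping primitives; take the origin at the lower-left of the bounding box.
Bottom plate: 6.4 × 0.65, A = 4.16 in², y = 0.325 in, Ī = 0.146467 in⁴.
Web plate: 0.65 × 8, A = 5.2 in², y = 4.65 in, Ī = 27.7333 in⁴.
Top plate: 2.8 × 0.65, A = 1.82 in², y = 8.975 in, Ī = 0.0640792 in⁴.
Centroid: ȳ = ΣA·y / ΣA = 3.74477 in.
Transfer each piece to the horizontal axis through the centroid using Ī + A·d² with d = y − 3.74477:
  bottom plate: d = -3.41977 in → contributes +48.7969 in⁴
  web plate: d = 0.905233 in → contributes +31.9945 in⁴
  top plate: d = 5.23023 in → contributes +49.8508 in⁴
Total I = 130.642 in⁴.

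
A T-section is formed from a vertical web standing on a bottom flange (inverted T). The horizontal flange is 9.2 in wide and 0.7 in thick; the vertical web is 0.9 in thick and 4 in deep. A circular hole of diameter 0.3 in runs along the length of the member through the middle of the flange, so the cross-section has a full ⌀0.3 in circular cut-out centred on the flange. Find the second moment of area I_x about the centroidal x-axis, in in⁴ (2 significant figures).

I_x ≈ 18 in⁴

Decompose the section into non-overlapping parts with the origin at the bottom-left of its bounding rectangle.
Flange: 9.2 × 0.7, A = 6.44 in², y = 0.35 in, Ī = 0.263 in⁴.
Web: 0.9 × 4, A = 3.6 in², y = 2.7 in, Ī = 4.8 in⁴.
Hole (subtracted): ⌀0.3, A = 0.07069 in², y = 0.35 in, Ī = 0.0003976 in⁴.
Centroid: ȳ = ΣA·y / ΣA = 1.199 in.
Transfer each piece to the centroidal x-axis using Ī + A·d² with d = y − 1.199:
  flange: d = -0.8486 in → contributes +4.901 in⁴
  web: d = 1.501 in → contributes +12.92 in⁴
  hole: d = -0.8486 in → contributes −0.0513 in⁴
Total I = 17.76 in⁴.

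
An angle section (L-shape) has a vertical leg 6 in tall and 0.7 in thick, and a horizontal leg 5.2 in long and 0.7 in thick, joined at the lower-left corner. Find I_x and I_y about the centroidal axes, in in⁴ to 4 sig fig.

I_x ≈ 25.37 in⁴, I_y ≈ 17.66 in⁴

Split into non-overlapping primitives; take the origin at the lower-left of the bounding box.
Vertical leg: 0.7 × 6, A = 4.2 in², y = 3 in, Ī = 12.6 in⁴.
Horizontal leg (remainder): 4.5 × 0.7, A = 3.15 in², y = 0.35 in, Ī = 0.128625 in⁴.
Centroid: ȳ = ΣA·y / ΣA = 1.86429 in.
Transfer each piece to the centroidal x-axis using Ī + A·d² with d = y − 1.86429:
  vertical leg: d = 1.13571 in → contributes +18.0174 in⁴
  horizontal leg (remainder): d = -1.51429 in → contributes +7.35177 in⁴
Total I = 25.3691 in⁴.
For the y-axis: x̄ = 1.46429 in.
Repeating about the centroidal y-axis gives I_y = 17.6551 in⁴.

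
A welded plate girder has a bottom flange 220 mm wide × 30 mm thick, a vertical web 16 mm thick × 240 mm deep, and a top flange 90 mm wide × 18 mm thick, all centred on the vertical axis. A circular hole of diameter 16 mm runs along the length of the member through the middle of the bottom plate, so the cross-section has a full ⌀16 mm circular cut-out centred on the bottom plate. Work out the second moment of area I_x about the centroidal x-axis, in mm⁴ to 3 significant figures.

I_x ≈ 1.26 × 10⁸ mm⁴

Treat the section as a set of non-overlapping primitives; coordinates are from the bounding-box lower-left.
Bottom plate: 220 × 30, A = 6 600 mm², y = 15 mm, Ī = 495 000 mm⁴.
Web plate: 16 × 240, A = 3 840 mm², y = 150 mm, Ī = 18 432 000 mm⁴.
Top plate: 90 × 18, A = 1 620 mm², y = 279 mm, Ī = 43 740 mm⁴.
Hole (subtracted): ⌀16, A = 201.06 mm², y = 15 mm, Ī = 3 217 mm⁴.
Centroid: ȳ = ΣA·y / ΣA = 94.778 mm.
Transfer each piece to the centroidal x-axis using Ī + A·d² with d = y − 94.778:
  bottom plate: d = -79.778 mm → contributes +42 500 684 mm⁴
  web plate: d = 55.222 mm → contributes +30 142 046 mm⁴
  top plate: d = 184.22 mm → contributes +55 023 006 mm⁴
  hole: d = -79.778 mm → contributes −1 282 875 mm⁴
Total I = 126 382 861 mm⁴.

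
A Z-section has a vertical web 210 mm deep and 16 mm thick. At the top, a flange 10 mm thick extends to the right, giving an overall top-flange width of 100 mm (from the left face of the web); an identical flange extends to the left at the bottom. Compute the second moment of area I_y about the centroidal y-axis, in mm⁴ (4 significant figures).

I_y ≈ 5.260 × 10⁶ mm⁴

Break the section into simple shapes (no overlaps), measuring from the bottom-left corner of the bounding box.
Web: 16 × 210, A = 3 360 mm², x = 92 mm, Ī = 71 680 mm⁴.
Top flange (beyond web): 84 × 10, A = 840 mm², x = 142 mm, Ī = 493 920 mm⁴.
Bottom flange (beyond web): 84 × 10, A = 840 mm², x = 42 mm, Ī = 493 920 mm⁴.
Centroid: x̄ = ΣA·x / ΣA = 92 mm.
Transfer each piece to the centroidal y-axis using Ī + A·d² with d = x − 92:
  web: d = 0 mm → contributes +71 680 mm⁴
  top flange (beyond web): d = 50 mm → contributes +2 593 920 mm⁴
  bottom flange (beyond web): d = -50 mm → contributes +2 593 920 mm⁴
Total I = 5 259 520 mm⁴.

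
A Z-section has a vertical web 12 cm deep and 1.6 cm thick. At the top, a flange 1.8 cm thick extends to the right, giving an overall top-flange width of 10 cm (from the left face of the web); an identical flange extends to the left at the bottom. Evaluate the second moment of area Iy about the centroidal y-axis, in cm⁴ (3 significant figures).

Decompose the section into non-overlapping parts with the origin at the bottom-left of its bounding rectangle.
Web: 1.6 × 12, A = 19.2 cm², x = 9.2 cm, Ī = 4.096 cm⁴.
Top flange (beyond web): 8.4 × 1.8, A = 15.12 cm², x = 14.2 cm, Ī = 88.906 cm⁴.
Bottom flange (beyond web): 8.4 × 1.8, A = 15.12 cm², x = 4.2 cm, Ī = 88.906 cm⁴.
Centroid: x̄ = ΣA·x / ΣA = 9.2 cm.
Transfer each piece to the centroidal y-axis using Ī + A·d² with d = x − 9.2:
  web: d = 0 cm → contributes +4.096 cm⁴
  top flange (beyond web): d = 5 cm → contributes +466.91 cm⁴
  bottom flange (beyond web): d = -5 cm → contributes +466.91 cm⁴
Total I = 937.91 cm⁴.

Iy ≈ 938 cm⁴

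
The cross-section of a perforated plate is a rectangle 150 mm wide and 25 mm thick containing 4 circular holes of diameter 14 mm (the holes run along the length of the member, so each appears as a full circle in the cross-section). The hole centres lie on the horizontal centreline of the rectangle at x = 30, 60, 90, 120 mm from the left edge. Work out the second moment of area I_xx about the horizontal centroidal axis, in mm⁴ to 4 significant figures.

Break the section into simple shapes (no overlaps), measuring from the bottom-left corner of the bounding box.
Plate: 150 × 25, A = 3 750 mm², y = 12.5 mm, Ī = 195 313 mm⁴.
Hole 1 (subtracted): ⌀14, A = 153.938 mm², y = 12.5 mm, Ī = 1885.74 mm⁴.
Hole 2 (subtracted): ⌀14, A = 153.938 mm², y = 12.5 mm, Ī = 1885.74 mm⁴.
Hole 3 (subtracted): ⌀14, A = 153.938 mm², y = 12.5 mm, Ī = 1885.74 mm⁴.
Hole 4 (subtracted): ⌀14, A = 153.938 mm², y = 12.5 mm, Ī = 1885.74 mm⁴.
By symmetry the centroid is at mid-height, ȳ = 12.5 mm.
All pieces are centred on the horizontal centroidal axis, so I = ΣĪ (holes subtracted) = 187 770 mm⁴.

I_xx ≈ 1.878 × 10⁵ mm⁴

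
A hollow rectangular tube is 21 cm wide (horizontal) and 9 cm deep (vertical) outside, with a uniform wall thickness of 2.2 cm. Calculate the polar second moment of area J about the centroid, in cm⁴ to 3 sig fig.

J ≈ 6330 cm⁴

Split into non-overlapping primitives; take the origin at the lower-left of the bounding box.
Outer rectangle: 21 × 9, A = 189 cm², y = 4.5 cm, Ī = 1275.8 cm⁴.
Inner void (subtracted): 16.6 × 4.6, A = 76.36 cm², y = 4.5 cm, Ī = 134.65 cm⁴.
By symmetry the centroid is at mid-height, ȳ = 4.5 cm.
All pieces are centred on the centroidal x-axis, so I = ΣĪ (holes subtracted) = 1141.1 cm⁴.
Repeating about the centroidal y-axis gives I_y = 5192.3 cm⁴.
Polar second moment: J = I_x + I_y = 6333.4 cm⁴.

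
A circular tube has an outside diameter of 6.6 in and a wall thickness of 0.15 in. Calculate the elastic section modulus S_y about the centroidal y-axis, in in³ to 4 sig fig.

Treat the section as a set of non-overlapping primitives; coordinates are from the bounding-box lower-left.
Outer circle: ⌀6.6, A = 34.2119 in², x = 3.3 in, Ī = 93.142 in⁴.
Bore (subtracted): ⌀6.3, A = 31.1725 in², x = 3.3 in, Ī = 77.3272 in⁴.
By symmetry the centroid is at mid-width, x̄ = 3.3 in.
All pieces are centred on the centroidal y-axis, so I = ΣĪ (holes subtracted) = 15.8149 in⁴.
Extreme fibre distance c = 3.3 in; S = I/c = 4.79238 in³.

S_y ≈ 4.792 in³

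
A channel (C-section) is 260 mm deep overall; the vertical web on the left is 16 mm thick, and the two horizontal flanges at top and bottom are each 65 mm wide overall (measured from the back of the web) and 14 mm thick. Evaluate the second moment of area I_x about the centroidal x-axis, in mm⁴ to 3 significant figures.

Decompose the section into non-overlapping parts with the origin at the bottom-left of its bounding rectangle.
Web: 16 × 260, A = 4 160 mm², y = 130 mm, Ī = 23 434 667 mm⁴.
Top flange (beyond web): 49 × 14, A = 686 mm², y = 253 mm, Ī = 11 205 mm⁴.
Bottom flange (beyond web): 49 × 14, A = 686 mm², y = 7 mm, Ī = 11 205 mm⁴.
By symmetry the centroid is at mid-height, ȳ = 130 mm.
Transfer each piece to the centroidal x-axis using Ī + A·d² with d = y − 130:
  web: d = 0 mm → contributes +23 434 667 mm⁴
  top flange (beyond web): d = 123 mm → contributes +10 389 699 mm⁴
  bottom flange (beyond web): d = -123 mm → contributes +10 389 699 mm⁴
Total I = 44 214 064 mm⁴.

I_x ≈ 4.42 × 10⁷ mm⁴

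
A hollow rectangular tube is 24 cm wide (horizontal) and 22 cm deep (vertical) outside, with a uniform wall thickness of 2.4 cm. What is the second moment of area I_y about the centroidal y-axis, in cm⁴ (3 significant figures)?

I_y ≈ 1.52 × 10⁴ cm⁴

Decompose the section into non-overlapping parts with the origin at the bottom-left of its bounding rectangle.
Outer rectangle: 24 × 22, A = 528 cm², x = 12 cm, Ī = 25 344 cm⁴.
Inner void (subtracted): 19.2 × 17.2, A = 330.24 cm², x = 12 cm, Ī = 10 145 cm⁴.
By symmetry the centroid is at mid-width, x̄ = 12 cm.
All pieces are centred on the centroidal y-axis, so I = ΣĪ (holes subtracted) = 15 199 cm⁴.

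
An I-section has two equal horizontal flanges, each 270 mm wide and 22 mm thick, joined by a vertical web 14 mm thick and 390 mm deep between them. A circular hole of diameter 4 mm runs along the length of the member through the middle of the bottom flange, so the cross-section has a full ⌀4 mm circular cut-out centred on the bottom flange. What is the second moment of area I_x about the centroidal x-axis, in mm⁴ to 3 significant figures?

I_x ≈ 5.73 × 10⁸ mm⁴

Break the section into simple shapes (no overlaps), measuring from the bottom-left corner of the bounding box.
Bottom flange: 270 × 22, A = 5 940 mm², y = 11 mm, Ī = 239 580 mm⁴.
Web: 14 × 390, A = 5 460 mm², y = 217 mm, Ī = 69 205 500 mm⁴.
Top flange: 270 × 22, A = 5 940 mm², y = 423 mm, Ī = 239 580 mm⁴.
Hole (subtracted): ⌀4, A = 12.566 mm², y = 11 mm, Ī = 12.566 mm⁴.
Centroid: ȳ = ΣA·y / ΣA = 217.15 mm.
Transfer each piece to the centroidal x-axis using Ī + A·d² with d = y − 217.15:
  bottom flange: d = -206.15 mm → contributes +252 675 170 mm⁴
  web: d = -0.1494 mm → contributes +69 205 622 mm⁴
  top flange: d = 205.85 mm → contributes +251 943 935 mm⁴
  hole: d = -206.15 mm → contributes −534 053 mm⁴
Total I = 573 290 674 mm⁴.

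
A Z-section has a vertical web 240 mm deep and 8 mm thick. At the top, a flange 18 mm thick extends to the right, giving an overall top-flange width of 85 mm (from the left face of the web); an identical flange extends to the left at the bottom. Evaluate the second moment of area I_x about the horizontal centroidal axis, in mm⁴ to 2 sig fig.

Treat the section as a set of non-overlapping primitives; coordinates are from the bounding-box lower-left.
Web: 8 × 240, A = 1 920 mm², y = 120 mm, Ī = 9 216 000 mm⁴.
Top flange (beyond web): 77 × 18, A = 1 386 mm², y = 231 mm, Ī = 37 422 mm⁴.
Bottom flange (beyond web): 77 × 18, A = 1 386 mm², y = 9 mm, Ī = 37 422 mm⁴.
Centroid: ȳ = ΣA·y / ΣA = 120 mm.
Transfer each piece to the horizontal centroidal axis using Ī + A·d² with d = y − 120:
  web: d = 0 mm → contributes +9 216 000 mm⁴
  top flange (beyond web): d = 111 mm → contributes +17 114 328 mm⁴
  bottom flange (beyond web): d = -111 mm → contributes +17 114 328 mm⁴
Total I = 43 444 656 mm⁴.

I_x ≈ 4.3 × 10⁷ mm⁴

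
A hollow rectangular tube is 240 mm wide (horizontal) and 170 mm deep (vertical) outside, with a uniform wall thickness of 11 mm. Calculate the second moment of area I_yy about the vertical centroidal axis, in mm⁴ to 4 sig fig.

I_yy ≈ 6.806 × 10⁷ mm⁴

Break the section into simple shapes (no overlaps), measuring from the bottom-left corner of the bounding box.
Outer rectangle: 240 × 170, A = 40 800 mm², x = 120 mm, Ī = 195 840 000 mm⁴.
Inner void (subtracted): 218 × 148, A = 32 264 mm², x = 120 mm, Ī = 127 776 195 mm⁴.
By symmetry the centroid is at mid-width, x̄ = 120 mm.
All pieces are centred on the vertical centroidal axis, so I = ΣĪ (holes subtracted) = 68 063 805 mm⁴.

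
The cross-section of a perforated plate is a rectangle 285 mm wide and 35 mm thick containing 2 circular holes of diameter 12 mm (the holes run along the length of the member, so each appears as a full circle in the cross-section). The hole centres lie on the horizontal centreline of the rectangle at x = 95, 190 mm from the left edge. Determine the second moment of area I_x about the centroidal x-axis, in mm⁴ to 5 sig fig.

I_x ≈ 1.0162 × 10⁶ mm⁴

Treat the section as a set of non-overlapping primitives; coordinates are from the bounding-box lower-left.
Plate: 285 × 35, A = 9 975 mm², y = 17.5 mm, Ī = 1 018 281 mm⁴.
Hole 1 (subtracted): ⌀12, A = 113.0973 mm², y = 17.5 mm, Ī = 1017.876 mm⁴.
Hole 2 (subtracted): ⌀12, A = 113.0973 mm², y = 17.5 mm, Ī = 1017.876 mm⁴.
By symmetry the centroid is at mid-height, ȳ = 17.5 mm.
All pieces are centred on the centroidal x-axis, so I = ΣĪ (holes subtracted) = 1 016 245 mm⁴.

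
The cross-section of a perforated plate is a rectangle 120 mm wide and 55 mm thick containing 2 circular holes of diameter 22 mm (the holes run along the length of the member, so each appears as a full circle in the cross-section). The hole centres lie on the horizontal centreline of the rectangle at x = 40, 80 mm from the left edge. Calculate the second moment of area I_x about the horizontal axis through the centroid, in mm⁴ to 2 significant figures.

I_x ≈ 1.6 × 10⁶ mm⁴

Decompose the section into non-overlapping parts with the origin at the bottom-left of its bounding rectangle.
Plate: 120 × 55, A = 6 600 mm², y = 27.5 mm, Ī = 1 663 750 mm⁴.
Hole 1 (subtracted): ⌀22, A = 380.1 mm², y = 27.5 mm, Ī = 11 499 mm⁴.
Hole 2 (subtracted): ⌀22, A = 380.1 mm², y = 27.5 mm, Ī = 11 499 mm⁴.
By symmetry the centroid is at mid-height, ȳ = 27.5 mm.
All pieces are centred on the horizontal axis through the centroid, so I = ΣĪ (holes subtracted) = 1 640 752 mm⁴.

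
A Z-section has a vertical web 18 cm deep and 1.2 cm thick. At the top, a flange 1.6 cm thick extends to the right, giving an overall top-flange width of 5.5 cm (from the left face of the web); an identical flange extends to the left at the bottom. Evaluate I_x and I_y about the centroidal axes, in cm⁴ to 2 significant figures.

Decompose the section into non-overlapping parts with the origin at the bottom-left of its bounding rectangle.
Web: 1.2 × 18, A = 21.6 cm², y = 9 cm, Ī = 583.2 cm⁴.
Top flange (beyond web): 4.3 × 1.6, A = 6.88 cm², y = 17.2 cm, Ī = 1.468 cm⁴.
Bottom flange (beyond web): 4.3 × 1.6, A = 6.88 cm², y = 0.8 cm, Ī = 1.468 cm⁴.
Centroid: ȳ = ΣA·y / ΣA = 9 cm.
Transfer each piece to the centroidal x-axis using Ī + A·d² with d = y − 9:
  web: d = 0 cm → contributes +583.2 cm⁴
  top flange (beyond web): d = 8.2 cm → contributes +464.1 cm⁴
  bottom flange (beyond web): d = -8.2 cm → contributes +464.1 cm⁴
Total I = 1 511 cm⁴.
For the y-axis: x̄ = 4.9 cm.
Repeating about the centroidal y-axis gives I_y = 127.9 cm⁴.

I_x ≈ 1500 cm⁴, I_y ≈ 130 cm⁴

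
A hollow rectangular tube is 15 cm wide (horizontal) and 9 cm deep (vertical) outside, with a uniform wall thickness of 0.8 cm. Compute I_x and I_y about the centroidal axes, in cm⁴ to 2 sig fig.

I_x ≈ 460 cm⁴, I_y ≈ 1000 cm⁴

Treat the section as a set of non-overlapping primitives; coordinates are from the bounding-box lower-left.
Outer rectangle: 15 × 9, A = 135 cm², y = 4.5 cm, Ī = 911.3 cm⁴.
Inner void (subtracted): 13.4 × 7.4, A = 99.16 cm², y = 4.5 cm, Ī = 452.5 cm⁴.
By symmetry the centroid is at mid-height, ȳ = 4.5 cm.
All pieces are centred on the centroidal x-axis, so I = ΣĪ (holes subtracted) = 458.7 cm⁴.
Repeating about the centroidal y-axis gives I_y = 1 047 cm⁴.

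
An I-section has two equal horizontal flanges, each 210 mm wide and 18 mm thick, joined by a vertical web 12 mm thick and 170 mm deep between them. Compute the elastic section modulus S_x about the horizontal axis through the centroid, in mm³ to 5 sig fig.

Break the section into simple shapes (no overlaps), measuring from the bottom-left corner of the bounding box.
Bottom flange: 210 × 18, A = 3 780 mm², y = 9 mm, Ī = 102 060 mm⁴.
Web: 12 × 170, A = 2 040 mm², y = 103 mm, Ī = 4 913 000 mm⁴.
Top flange: 210 × 18, A = 3 780 mm², y = 197 mm, Ī = 102 060 mm⁴.
By symmetry the centroid is at mid-height, ȳ = 103 mm.
Transfer each piece to the horizontal axis through the centroid using Ī + A·d² with d = y − 103:
  bottom flange: d = -94 mm → contributes +33 502 140 mm⁴
  web: d = 0 mm → contributes +4 913 000 mm⁴
  top flange: d = 94 mm → contributes +33 502 140 mm⁴
Total I = 71 917 280 mm⁴.
Extreme fibre distance c = 103 mm; S = I/c = 698 226 mm³.

S_x ≈ 6.9823 × 10⁵ mm³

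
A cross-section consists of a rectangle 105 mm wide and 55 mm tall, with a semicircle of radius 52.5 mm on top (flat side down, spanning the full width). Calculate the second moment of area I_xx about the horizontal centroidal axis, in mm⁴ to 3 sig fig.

I_xx ≈ 8.42 × 10⁶ mm⁴

Break the section into simple shapes (no overlaps), measuring from the bottom-left corner of the bounding box.
Rectangular body: 105 × 55, A = 5 775 mm², y = 27.5 mm, Ī = 1 455 781 mm⁴.
Semicircular cap: semicircle r = 52.5, A = 4329.5 mm², y = 77.282 mm, Ī = 833 814 mm⁴.
Centroid: ȳ = ΣA·y / ΣA = 48.83 mm.
Transfer each piece to the horizontal centroidal axis using Ī + A·d² with d = y − 48.83:
  rectangular body: d = -21.33 mm → contributes +4 083 253 mm⁴
  semicircular cap: d = 28.452 mm → contributes +4 338 519 mm⁴
Total I = 8 421 772 mm⁴.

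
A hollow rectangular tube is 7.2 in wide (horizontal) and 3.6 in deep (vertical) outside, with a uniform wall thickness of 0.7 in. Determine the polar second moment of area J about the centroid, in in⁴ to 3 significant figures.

Decompose the section into non-overlapping parts with the origin at the bottom-left of its bounding rectangle.
Outer rectangle: 7.2 × 3.6, A = 25.92 in², y = 1.8 in, Ī = 27.994 in⁴.
Inner void (subtracted): 5.8 × 2.2, A = 12.76 in², y = 1.8 in, Ī = 5.1465 in⁴.
By symmetry the centroid is at mid-height, ȳ = 1.8 in.
All pieces are centred on the centroidal x-axis, so I = ΣĪ (holes subtracted) = 22.847 in⁴.
Repeating about the centroidal y-axis gives I_y = 76.204 in⁴.
Polar second moment: J = I_x + I_y = 99.051 in⁴.

J ≈ 99.1 in⁴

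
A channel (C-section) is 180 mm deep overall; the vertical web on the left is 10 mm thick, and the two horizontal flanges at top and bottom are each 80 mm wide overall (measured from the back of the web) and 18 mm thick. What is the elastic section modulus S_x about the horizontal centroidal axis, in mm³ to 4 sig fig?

S_x ≈ 2.385 × 10⁵ mm³

Treat the section as a set of non-overlapping primitives; coordinates are from the bounding-box lower-left.
Web: 10 × 180, A = 1 800 mm², y = 90 mm, Ī = 4 860 000 mm⁴.
Top flange (beyond web): 70 × 18, A = 1 260 mm², y = 171 mm, Ī = 34 020 mm⁴.
Bottom flange (beyond web): 70 × 18, A = 1 260 mm², y = 9 mm, Ī = 34 020 mm⁴.
By symmetry the centroid is at mid-height, ȳ = 90 mm.
Transfer each piece to the horizontal centroidal axis using Ī + A·d² with d = y − 90:
  web: d = 0 mm → contributes +4 860 000 mm⁴
  top flange (beyond web): d = 81 mm → contributes +8 300 880 mm⁴
  bottom flange (beyond web): d = -81 mm → contributes +8 300 880 mm⁴
Total I = 21 461 760 mm⁴.
Extreme fibre distance c = 90 mm; S = I/c = 238 464 mm³.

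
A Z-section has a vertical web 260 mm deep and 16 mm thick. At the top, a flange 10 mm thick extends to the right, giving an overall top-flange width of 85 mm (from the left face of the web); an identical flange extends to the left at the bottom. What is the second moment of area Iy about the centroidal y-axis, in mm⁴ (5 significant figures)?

Iy ≈ 3.1289 × 10⁶ mm⁴

Treat the section as a set of non-overlapping primitives; coordinates are from the bounding-box lower-left.
Web: 16 × 260, A = 4 160 mm², x = 77 mm, Ī = 88746.67 mm⁴.
Top flange (beyond web): 69 × 10, A = 690 mm², x = 119.5 mm, Ī = 273757.5 mm⁴.
Bottom flange (beyond web): 69 × 10, A = 690 mm², x = 34.5 mm, Ī = 273757.5 mm⁴.
Centroid: x̄ = ΣA·x / ΣA = 77 mm.
Transfer each piece to the centroidal y-axis using Ī + A·d² with d = x − 77:
  web: d = 0 mm → contributes +88746.67 mm⁴
  top flange (beyond web): d = 42.5 mm → contributes +1 520 070 mm⁴
  bottom flange (beyond web): d = -42.5 mm → contributes +1 520 070 mm⁴
Total I = 3 128 887 mm⁴.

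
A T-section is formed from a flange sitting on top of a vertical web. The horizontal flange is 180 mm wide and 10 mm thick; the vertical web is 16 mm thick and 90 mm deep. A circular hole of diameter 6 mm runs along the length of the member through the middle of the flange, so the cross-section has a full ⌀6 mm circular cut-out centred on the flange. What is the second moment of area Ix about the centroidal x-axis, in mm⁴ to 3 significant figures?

Ix ≈ 2.97 × 10⁶ mm⁴

Split into non-overlapping primitives; take the origin at the lower-left of the bounding box.
Flange: 180 × 10, A = 1 800 mm², y = 95 mm, Ī = 15 000 mm⁴.
Web: 16 × 90, A = 1 440 mm², y = 45 mm, Ī = 972 000 mm⁴.
Hole (subtracted): ⌀6, A = 28.274 mm², y = 95 mm, Ī = 63.617 mm⁴.
Centroid: ȳ = ΣA·y / ΣA = 72.582 mm.
Transfer each piece to the centroidal x-axis using Ī + A·d² with d = y − 72.582:
  flange: d = 22.418 mm → contributes +919 608 mm⁴
  web: d = -27.582 mm → contributes +2 067 516 mm⁴
  hole: d = 22.418 mm → contributes −14 273 mm⁴
Total I = 2 972 851 mm⁴.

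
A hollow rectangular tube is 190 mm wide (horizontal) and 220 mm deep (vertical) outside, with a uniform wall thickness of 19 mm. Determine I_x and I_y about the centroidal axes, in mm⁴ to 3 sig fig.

Treat the section as a set of non-overlapping primitives; coordinates are from the bounding-box lower-left.
Outer rectangle: 190 × 220, A = 41 800 mm², y = 110 mm, Ī = 168 593 333 mm⁴.
Inner void (subtracted): 152 × 182, A = 27 664 mm², y = 110 mm, Ī = 76 361 861 mm⁴.
By symmetry the centroid is at mid-height, ȳ = 110 mm.
All pieces are centred on the centroidal x-axis, so I = ΣĪ (holes subtracted) = 92 231 472 mm⁴.
Repeating about the centroidal y-axis gives I_y = 72 485 912 mm⁴.

I_x ≈ 9.22 × 10⁷ mm⁴, I_y ≈ 7.25 × 10⁷ mm⁴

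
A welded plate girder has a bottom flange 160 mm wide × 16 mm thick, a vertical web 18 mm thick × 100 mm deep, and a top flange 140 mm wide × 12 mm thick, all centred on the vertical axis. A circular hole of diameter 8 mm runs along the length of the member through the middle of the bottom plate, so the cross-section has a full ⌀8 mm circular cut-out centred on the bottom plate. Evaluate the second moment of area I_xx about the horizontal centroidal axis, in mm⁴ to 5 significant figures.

I_xx ≈ 1.4843 × 10⁷ mm⁴

Treat the section as a set of non-overlapping primitives; coordinates are from the bounding-box lower-left.
Bottom plate: 160 × 16, A = 2 560 mm², y = 8 mm, Ī = 54613.33 mm⁴.
Web plate: 18 × 100, A = 1 800 mm², y = 66 mm, Ī = 1 500 000 mm⁴.
Top plate: 140 × 12, A = 1 680 mm², y = 122 mm, Ī = 20 160 mm⁴.
Hole (subtracted): ⌀8, A = 50.26548 mm², y = 8 mm, Ī = 201.0619 mm⁴.
Centroid: ȳ = ΣA·y / ΣA = 57.40453 mm.
Transfer each piece to the horizontal centroidal axis using Ī + A·d² with d = y − 57.40453:
  bottom plate: d = -49.40453 mm → contributes +6 303 080 mm⁴
  web plate: d = 8.595473 mm → contributes +1 632 988 mm⁴
  top plate: d = 64.59547 mm → contributes +7 030 086 mm⁴
  hole: d = -49.40453 mm → contributes −122889.4 mm⁴
Total I = 14 843 265 mm⁴.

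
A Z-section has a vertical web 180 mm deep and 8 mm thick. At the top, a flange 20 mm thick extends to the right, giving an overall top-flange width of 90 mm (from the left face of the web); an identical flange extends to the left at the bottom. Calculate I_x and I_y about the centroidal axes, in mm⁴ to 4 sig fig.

I_x ≈ 2.499 × 10⁷ mm⁴, I_y ≈ 8.488 × 10⁶ mm⁴

Treat the section as a set of non-overlapping primitives; coordinates are from the bounding-box lower-left.
Web: 8 × 180, A = 1 440 mm², y = 90 mm, Ī = 3 888 000 mm⁴.
Top flange (beyond web): 82 × 20, A = 1 640 mm², y = 170 mm, Ī = 54666.7 mm⁴.
Bottom flange (beyond web): 82 × 20, A = 1 640 mm², y = 10 mm, Ī = 54666.7 mm⁴.
Centroid: ȳ = ΣA·y / ΣA = 90 mm.
Transfer each piece to the centroidal x-axis using Ī + A·d² with d = y − 90:
  web: d = 0 mm → contributes +3 888 000 mm⁴
  top flange (beyond web): d = 80 mm → contributes +10 550 667 mm⁴
  bottom flange (beyond web): d = -80 mm → contributes +10 550 667 mm⁴
Total I = 24 989 333 mm⁴.
For the y-axis: x̄ = 86 mm.
Repeating about the centroidal y-axis gives I_y = 8 487 573 mm⁴.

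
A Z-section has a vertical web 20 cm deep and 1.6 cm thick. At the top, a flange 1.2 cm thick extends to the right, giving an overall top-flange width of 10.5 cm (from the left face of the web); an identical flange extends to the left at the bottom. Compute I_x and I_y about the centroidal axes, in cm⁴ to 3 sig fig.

Treat the section as a set of non-overlapping primitives; coordinates are from the bounding-box lower-left.
Web: 1.6 × 20, A = 32 cm², y = 10 cm, Ī = 1066.7 cm⁴.
Top flange (beyond web): 8.9 × 1.2, A = 10.68 cm², y = 19.4 cm, Ī = 1.2816 cm⁴.
Bottom flange (beyond web): 8.9 × 1.2, A = 10.68 cm², y = 0.6 cm, Ī = 1.2816 cm⁴.
Centroid: ȳ = ΣA·y / ΣA = 10 cm.
Transfer each piece to the centroidal x-axis using Ī + A·d² with d = y − 10:
  web: d = 0 cm → contributes +1066.7 cm⁴
  top flange (beyond web): d = 9.4 cm → contributes +944.97 cm⁴
  bottom flange (beyond web): d = -9.4 cm → contributes +944.97 cm⁴
Total I = 2956.6 cm⁴.
For the y-axis: x̄ = 9.7 cm.
Repeating about the centroidal y-axis gives I_y = 736.56 cm⁴.

I_x ≈ 2960 cm⁴, I_y ≈ 737 cm⁴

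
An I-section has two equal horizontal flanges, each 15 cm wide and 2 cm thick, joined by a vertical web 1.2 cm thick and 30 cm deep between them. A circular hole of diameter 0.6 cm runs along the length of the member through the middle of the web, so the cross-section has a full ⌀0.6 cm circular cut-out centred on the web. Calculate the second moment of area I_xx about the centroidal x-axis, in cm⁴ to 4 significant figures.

Treat the section as a set of non-overlapping primitives; coordinates are from the bounding-box lower-left.
Bottom flange: 15 × 2, A = 30 cm², y = 1 cm, Ī = 10 cm⁴.
Web: 1.2 × 30, A = 36 cm², y = 17 cm, Ī = 2 700 cm⁴.
Top flange: 15 × 2, A = 30 cm², y = 33 cm, Ī = 10 cm⁴.
Hole (subtracted): ⌀0.6, A = 0.282743 cm², y = 17 cm, Ī = 0.00636173 cm⁴.
By symmetry the centroid is at mid-height, ȳ = 17 cm.
Transfer each piece to the centroidal x-axis using Ī + A·d² with d = y − 17:
  bottom flange: d = -16 cm → contributes +7 690 cm⁴
  web: d = 0 cm → contributes +2 700 cm⁴
  top flange: d = 16 cm → contributes +7 690 cm⁴
  hole: d = 0 cm → contributes −0.00636173 cm⁴
Total I = 18 080 cm⁴.

I_xx ≈ 1.808 × 10⁴ cm⁴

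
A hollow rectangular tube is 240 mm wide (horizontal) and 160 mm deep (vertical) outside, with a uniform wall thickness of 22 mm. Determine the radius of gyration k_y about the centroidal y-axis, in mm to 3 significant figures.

k_y ≈ 84.4 mm

Decompose the section into non-overlapping parts with the origin at the bottom-left of its bounding rectangle.
Outer rectangle: 240 × 160, A = 38 400 mm², x = 120 mm, Ī = 184 320 000 mm⁴.
Inner void (subtracted): 196 × 116, A = 22 736 mm², x = 120 mm, Ī = 72 785 515 mm⁴.
By symmetry the centroid is at mid-width, x̄ = 120 mm.
All pieces are centred on the centroidal y-axis, so I = ΣĪ (holes subtracted) = 111 534 485 mm⁴.
Radius of gyration: k = √(I/A) = √(111 534 485 / 15 664) = 84.383 mm.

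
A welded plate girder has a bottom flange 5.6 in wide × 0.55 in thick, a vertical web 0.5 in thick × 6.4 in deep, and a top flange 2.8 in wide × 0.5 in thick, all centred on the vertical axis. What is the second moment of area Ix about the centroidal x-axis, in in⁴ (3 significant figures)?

Ix ≈ 60.4 in⁴

Break the section into simple shapes (no overlaps), measuring from the bottom-left corner of the bounding box.
Bottom plate: 5.6 × 0.55, A = 3.08 in², y = 0.275 in, Ī = 0.077642 in⁴.
Web plate: 0.5 × 6.4, A = 3.2 in², y = 3.75 in, Ī = 10.923 in⁴.
Top plate: 2.8 × 0.5, A = 1.4 in², y = 7.2 in, Ī = 0.029167 in⁴.
Centroid: ȳ = ΣA·y / ΣA = 2.9853 in.
Transfer each piece to the centroidal x-axis using Ī + A·d² with d = y − 2.9853:
  bottom plate: d = -2.7103 in → contributes +22.702 in⁴
  web plate: d = 0.76471 in → contributes +12.794 in⁴
  top plate: d = 4.2147 in → contributes +24.899 in⁴
Total I = 60.395 in⁴.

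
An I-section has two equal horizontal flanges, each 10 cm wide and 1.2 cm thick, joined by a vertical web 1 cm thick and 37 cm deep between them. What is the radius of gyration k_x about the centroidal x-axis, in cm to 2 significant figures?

Treat the section as a set of non-overlapping primitives; coordinates are from the bounding-box lower-left.
Bottom flange: 10 × 1.2, A = 12 cm², y = 0.6 cm, Ī = 1.44 cm⁴.
Web: 1 × 37, A = 37 cm², y = 19.7 cm, Ī = 4 221 cm⁴.
Top flange: 10 × 1.2, A = 12 cm², y = 38.8 cm, Ī = 1.44 cm⁴.
By symmetry the centroid is at mid-height, ȳ = 19.7 cm.
Transfer each piece to the centroidal x-axis using Ī + A·d² with d = y − 19.7:
  bottom flange: d = -19.1 cm → contributes +4 379 cm⁴
  web: d = 0 cm → contributes +4 221 cm⁴
  top flange: d = 19.1 cm → contributes +4 379 cm⁴
Total I = 12 979 cm⁴.
Radius of gyration: k = √(I/A) = √(12 979 / 61) = 14.59 cm.

k_x ≈ 15 cm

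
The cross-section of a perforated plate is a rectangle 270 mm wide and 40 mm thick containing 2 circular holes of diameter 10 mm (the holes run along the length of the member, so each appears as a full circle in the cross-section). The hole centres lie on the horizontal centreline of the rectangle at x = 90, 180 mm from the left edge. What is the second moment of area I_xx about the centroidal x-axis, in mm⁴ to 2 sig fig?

Break the section into simple shapes (no overlaps), measuring from the bottom-left corner of the bounding box.
Plate: 270 × 40, A = 10 800 mm², y = 20 mm, Ī = 1 440 000 mm⁴.
Hole 1 (subtracted): ⌀10, A = 78.54 mm², y = 20 mm, Ī = 490.9 mm⁴.
Hole 2 (subtracted): ⌀10, A = 78.54 mm², y = 20 mm, Ī = 490.9 mm⁴.
By symmetry the centroid is at mid-height, ȳ = 20 mm.
All pieces are centred on the centroidal x-axis, so I = ΣĪ (holes subtracted) = 1 439 018 mm⁴.

I_xx ≈ 1.4 × 10⁶ mm⁴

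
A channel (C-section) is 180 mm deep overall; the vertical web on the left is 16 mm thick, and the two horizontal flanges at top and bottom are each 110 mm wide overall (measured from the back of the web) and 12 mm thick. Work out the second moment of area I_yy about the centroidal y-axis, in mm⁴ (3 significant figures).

Treat the section as a set of non-overlapping primitives; coordinates are from the bounding-box lower-left.
Web: 16 × 180, A = 2 880 mm², x = 8 mm, Ī = 61 440 mm⁴.
Top flange (beyond web): 94 × 12, A = 1 128 mm², x = 63 mm, Ī = 830 584 mm⁴.
Bottom flange (beyond web): 94 × 12, A = 1 128 mm², x = 63 mm, Ī = 830 584 mm⁴.
Centroid: x̄ = ΣA·x / ΣA = 32.159 mm.
Transfer each piece to the centroidal y-axis using Ī + A·d² with d = x − 32.159:
  web: d = -24.159 mm → contributes +1 742 356 mm⁴
  top flange (beyond web): d = 30.841 mm → contributes +1 903 509 mm⁴
  bottom flange (beyond web): d = 30.841 mm → contributes +1 903 509 mm⁴
Total I = 5 549 374 mm⁴.

I_yy ≈ 5.55 × 10⁶ mm⁴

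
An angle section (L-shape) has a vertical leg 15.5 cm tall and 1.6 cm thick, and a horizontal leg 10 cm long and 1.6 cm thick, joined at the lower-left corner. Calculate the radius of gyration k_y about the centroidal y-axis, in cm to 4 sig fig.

k_y ≈ 2.811 cm

Break the section into simple shapes (no overlaps), measuring from the bottom-left corner of the bounding box.
Vertical leg: 1.6 × 15.5, A = 24.8 cm², x = 0.8 cm, Ī = 5.29067 cm⁴.
Horizontal leg (remainder): 8.4 × 1.6, A = 13.44 cm², x = 5.8 cm, Ī = 79.0272 cm⁴.
Centroid: x̄ = ΣA·x / ΣA = 2.55732 cm.
Transfer each piece to the centroidal y-axis using Ī + A·d² with d = x − 2.55732:
  vertical leg: d = -1.75732 cm → contributes +81.8776 cm⁴
  horizontal leg (remainder): d = 3.24268 cm → contributes +220.348 cm⁴
Total I = 302.226 cm⁴.
Radius of gyration: k = √(I/A) = √(302.226 / 38.24) = 2.8113 cm.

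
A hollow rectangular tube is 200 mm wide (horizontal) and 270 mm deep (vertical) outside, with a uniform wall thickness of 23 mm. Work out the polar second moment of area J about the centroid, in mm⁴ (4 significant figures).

J ≈ 2.956 × 10⁸ mm⁴

Break the section into simple shapes (no overlaps), measuring from the bottom-left corner of the bounding box.
Outer rectangle: 200 × 270, A = 54 000 mm², y = 135 mm, Ī = 328 050 000 mm⁴.
Inner void (subtracted): 154 × 224, A = 34 496 mm², y = 135 mm, Ī = 144 239 275 mm⁴.
By symmetry the centroid is at mid-height, ȳ = 135 mm.
All pieces are centred on the centroidal x-axis, so I = ΣĪ (holes subtracted) = 183 810 725 mm⁴.
Repeating about the centroidal y-axis gives I_y = 111 824 405 mm⁴.
Polar second moment: J = I_x + I_y = 295 635 131 mm⁴.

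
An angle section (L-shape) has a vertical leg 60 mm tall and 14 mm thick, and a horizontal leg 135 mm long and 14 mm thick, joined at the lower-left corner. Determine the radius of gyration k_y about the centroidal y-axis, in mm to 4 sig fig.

k_y ≈ 42.79 mm

Decompose the section into non-overlapping parts with the origin at the bottom-left of its bounding rectangle.
Vertical leg: 14 × 60, A = 840 mm², x = 7 mm, Ī = 13 720 mm⁴.
Horizontal leg (remainder): 121 × 14, A = 1 694 mm², x = 74.5 mm, Ī = 2 066 821 mm⁴.
Centroid: x̄ = ΣA·x / ΣA = 52.1243 mm.
Transfer each piece to the centroidal y-axis using Ī + A·d² with d = x − 52.1243:
  vertical leg: d = -45.1243 mm → contributes +1 724 131 mm⁴
  horizontal leg (remainder): d = 22.3757 mm → contributes +2 914 959 mm⁴
Total I = 4 639 090 mm⁴.
Radius of gyration: k = √(I/A) = √(4 639 090 / 2 534) = 42.7871 mm.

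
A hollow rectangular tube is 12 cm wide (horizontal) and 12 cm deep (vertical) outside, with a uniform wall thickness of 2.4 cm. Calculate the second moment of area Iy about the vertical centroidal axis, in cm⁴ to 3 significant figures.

Iy ≈ 1500 cm⁴

Split into non-overlapping primitives; take the origin at the lower-left of the bounding box.
Outer rectangle: 12 × 12, A = 144 cm², x = 6 cm, Ī = 1 728 cm⁴.
Inner void (subtracted): 7.2 × 7.2, A = 51.84 cm², x = 6 cm, Ī = 223.95 cm⁴.
By symmetry the centroid is at mid-width, x̄ = 6 cm.
All pieces are centred on the vertical centroidal axis, so I = ΣĪ (holes subtracted) = 1504.1 cm⁴.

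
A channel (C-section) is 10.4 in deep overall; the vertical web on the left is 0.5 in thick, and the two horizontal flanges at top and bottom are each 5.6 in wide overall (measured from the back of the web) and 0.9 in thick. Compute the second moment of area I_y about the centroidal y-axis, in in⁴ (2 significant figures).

Decompose the section into non-overlapping parts with the origin at the bottom-left of its bounding rectangle.
Web: 0.5 × 10.4, A = 5.2 in², x = 0.25 in, Ī = 0.1083 in⁴.
Top flange (beyond web): 5.1 × 0.9, A = 4.59 in², x = 3.05 in, Ī = 9.949 in⁴.
Bottom flange (beyond web): 5.1 × 0.9, A = 4.59 in², x = 3.05 in, Ī = 9.949 in⁴.
Centroid: x̄ = ΣA·x / ΣA = 2.037 in.
Transfer each piece to the centroidal y-axis using Ī + A·d² with d = x − 2.037:
  web: d = -1.787 in → contributes +16.72 in⁴
  top flange (beyond web): d = 1.013 in → contributes +14.65 in⁴
  bottom flange (beyond web): d = 1.013 in → contributes +14.65 in⁴
Total I = 46.03 in⁴.

I_y ≈ 46 in⁴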